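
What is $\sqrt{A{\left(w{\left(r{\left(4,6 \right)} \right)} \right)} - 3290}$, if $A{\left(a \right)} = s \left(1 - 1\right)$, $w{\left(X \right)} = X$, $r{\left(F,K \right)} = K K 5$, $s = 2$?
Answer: $i \sqrt{3290} \approx 57.359 i$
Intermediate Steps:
$r{\left(F,K \right)} = 5 K^{2}$ ($r{\left(F,K \right)} = K^{2} \cdot 5 = 5 K^{2}$)
$A{\left(a \right)} = 0$ ($A{\left(a \right)} = 2 \left(1 - 1\right) = 2 \cdot 0 = 0$)
$\sqrt{A{\left(w{\left(r{\left(4,6 \right)} \right)} \right)} - 3290} = \sqrt{0 - 3290} = \sqrt{-3290} = i \sqrt{3290}$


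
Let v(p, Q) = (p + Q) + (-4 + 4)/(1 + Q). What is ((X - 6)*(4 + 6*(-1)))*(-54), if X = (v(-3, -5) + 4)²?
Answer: 1080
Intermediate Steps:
v(p, Q) = Q + p (v(p, Q) = (Q + p) + 0/(1 + Q) = (Q + p) + 0 = Q + p)
X = 16 (X = ((-5 - 3) + 4)² = (-8 + 4)² = (-4)² = 16)
((X - 6)*(4 + 6*(-1)))*(-54) = ((16 - 6)*(4 + 6*(-1)))*(-54) = (10*(4 - 6))*(-54) = (10*(-2))*(-54) = -20*(-54) = 1080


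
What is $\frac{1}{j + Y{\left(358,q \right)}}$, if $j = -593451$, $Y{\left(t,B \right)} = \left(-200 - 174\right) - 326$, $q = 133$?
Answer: $- \frac{1}{594151} \approx -1.6831 \cdot 10^{-6}$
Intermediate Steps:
$Y{\left(t,B \right)} = -700$ ($Y{\left(t,B \right)} = -374 - 326 = -700$)
$\frac{1}{j + Y{\left(358,q \right)}} = \frac{1}{-593451 - 700} = \frac{1}{-594151} = - \frac{1}{594151}$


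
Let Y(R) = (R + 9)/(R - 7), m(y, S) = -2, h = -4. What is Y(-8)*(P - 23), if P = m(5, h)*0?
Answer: 23/15 ≈ 1.5333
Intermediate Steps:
P = 0 (P = -2*0 = 0)
Y(R) = (9 + R)/(-7 + R)
Y(-8)*(P - 23) = ((9 - 8)/(-7 - 8))*(0 - 23) = (1/(-15))*(-23) = -1/15*1*(-23) = -1/15*(-23) = 23/15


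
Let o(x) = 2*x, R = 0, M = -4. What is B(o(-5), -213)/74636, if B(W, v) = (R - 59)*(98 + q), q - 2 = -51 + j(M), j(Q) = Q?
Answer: -2655/74636 ≈ -0.035573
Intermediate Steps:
q = -53 (q = 2 + (-51 - 4) = 2 - 55 = -53)
B(W, v) = -2655 (B(W, v) = (0 - 59)*(98 - 53) = -59*45 = -2655)
B(o(-5), -213)/74636 = -2655/74636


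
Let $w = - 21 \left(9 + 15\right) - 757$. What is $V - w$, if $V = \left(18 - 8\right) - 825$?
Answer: $446$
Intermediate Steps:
$V = -815$ ($V = 10 - 825 = -815$)
$w = -1261$ ($w = \left(-21\right) 24 - 757 = -504 - 757 = -1261$)
$V - w = -815 - -1261 = -815 + 1261 = 446$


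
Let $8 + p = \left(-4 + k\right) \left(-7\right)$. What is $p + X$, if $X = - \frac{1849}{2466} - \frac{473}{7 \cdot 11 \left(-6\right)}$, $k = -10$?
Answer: $\frac{779155}{8631} \approx 90.274$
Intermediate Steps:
$X = \frac{2365}{8631}$ ($X = \left(-1849\right) \frac{1}{2466} - \frac{473}{77 \left(-6\right)} = - \frac{1849}{2466} - \frac{473}{-462} = - \frac{1849}{2466} - - \frac{43}{42} = - \frac{1849}{2466} + \frac{43}{42} = \frac{2365}{8631} \approx 0.27401$)
$p = 90$ ($p = -8 + \left(-4 - 10\right) \left(-7\right) = -8 - -98 = -8 + 98 = 90$)
$p + X = 90 + \frac{2365}{8631} = \frac{779155}{8631}$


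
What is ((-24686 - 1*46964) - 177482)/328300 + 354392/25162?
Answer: 13759779277/1032585575 ≈ 13.326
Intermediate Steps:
((-24686 - 1*46964) - 177482)/328300 + 354392/25162 = ((-24686 - 46964) - 177482)*(1/328300) + 354392*(1/25162) = (-71650 - 177482)*(1/328300) + 177196/12581 = -249132*1/328300 + 177196/12581 = -62283/82075 + 177196/12581 = 13759779277/1032585575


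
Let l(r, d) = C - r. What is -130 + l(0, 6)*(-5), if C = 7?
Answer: -165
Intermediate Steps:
l(r, d) = 7 - r
-130 + l(0, 6)*(-5) = -130 + (7 - 1*0)*(-5) = -130 + (7 + 0)*(-5) = -130 + 7*(-5) = -130 - 35 = -165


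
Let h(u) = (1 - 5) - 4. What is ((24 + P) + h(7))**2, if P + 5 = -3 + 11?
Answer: 361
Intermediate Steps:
P = 3 (P = -5 + (-3 + 11) = -5 + 8 = 3)
h(u) = -8 (h(u) = -4 - 4 = -8)
((24 + P) + h(7))**2 = ((24 + 3) - 8)**2 = (27 - 8)**2 = 19**2 = 361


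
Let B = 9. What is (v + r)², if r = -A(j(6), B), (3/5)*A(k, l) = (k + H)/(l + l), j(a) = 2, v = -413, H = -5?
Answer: 55190041/324 ≈ 1.7034e+5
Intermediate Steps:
A(k, l) = 5*(-5 + k)/(6*l) (A(k, l) = 5*((k - 5)/(l + l))/3 = 5*((-5 + k)/((2*l)))/3 = 5*((-5 + k)*(1/(2*l)))/3 = 5*((-5 + k)/(2*l))/3 = 5*(-5 + k)/(6*l))
r = 5/18 (r = -5*(-5 + 2)/(6*9) = -5*(-3)/(6*9) = -1*(-5/18) = 5/18 ≈ 0.27778)
(v + r)² = (-413 + 5/18)² = (-7429/18)² = 55190041/324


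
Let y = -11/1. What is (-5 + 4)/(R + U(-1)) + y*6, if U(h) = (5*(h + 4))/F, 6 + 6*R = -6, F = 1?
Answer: -859/13 ≈ -66.077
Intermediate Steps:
R = -2 (R = -1 + (⅙)*(-6) = -1 - 1 = -2)
y = -11 (y = -11*1 = -11)
U(h) = 20 + 5*h (U(h) = (5*(h + 4))/1 = (5*(4 + h))*1 = (20 + 5*h)*1 = 20 + 5*h)
(-5 + 4)/(R + U(-1)) + y*6 = (-5 + 4)/(-2 + (20 + 5*(-1))) - 11*6 = -1/(-2 + (20 - 5)) - 66 = -1/(-2 + 15) - 66 = -1/13 - 66 = -859/13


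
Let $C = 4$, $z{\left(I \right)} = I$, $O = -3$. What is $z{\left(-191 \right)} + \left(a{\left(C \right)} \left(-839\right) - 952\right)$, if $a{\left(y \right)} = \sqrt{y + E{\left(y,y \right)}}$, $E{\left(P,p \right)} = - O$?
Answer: $-1143 - 839 \sqrt{7} \approx -3362.8$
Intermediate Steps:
$E{\left(P,p \right)} = 3$ ($E{\left(P,p \right)} = \left(-1\right) \left(-3\right) = 3$)
$a{\left(y \right)} = \sqrt{3 + y}$ ($a{\left(y \right)} = \sqrt{y + 3} = \sqrt{3 + y}$)
$z{\left(-191 \right)} + \left(a{\left(C \right)} \left(-839\right) - 952\right) = -191 + \left(\sqrt{3 + 4} \left(-839\right) - 952\right) = -191 + \left(\sqrt{7} \left(-839\right) - 952\right) = -191 - \left(952 + 839 \sqrt{7}\right) = -1143 - 839 \sqrt{7}$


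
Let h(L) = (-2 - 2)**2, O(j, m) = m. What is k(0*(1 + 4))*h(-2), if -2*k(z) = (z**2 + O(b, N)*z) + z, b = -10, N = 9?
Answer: 0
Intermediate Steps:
h(L) = 16 (h(L) = (-4)**2 = 16)
k(z) = -5*z - z**2/2 (k(z) = -((z**2 + 9*z) + z)/2 = -(z**2 + 10*z)/2 = -5*z - z**2/2)
k(0*(1 + 4))*h(-2) = -0*(1 + 4)*(10 + 0*(1 + 4))/2*16 = -0*5*(10 + 0*5)/2*16 = -1/2*0*(10 + 0)*16 = -1/2*0*10*16 = 0*16 = 0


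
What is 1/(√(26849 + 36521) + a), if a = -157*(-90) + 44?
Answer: 7087/100419453 - √63370/200838906 ≈ 6.9321e-5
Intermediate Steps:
a = 14174 (a = 14130 + 44 = 14174)
1/(√(26849 + 36521) + a) = 1/(√(26849 + 36521) + 14174) = 1/(√63370 + 14174) = 1/(14174 + √63370)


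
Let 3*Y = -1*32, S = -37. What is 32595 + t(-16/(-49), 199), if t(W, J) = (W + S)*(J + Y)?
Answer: 1258720/49 ≈ 25688.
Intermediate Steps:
Y = -32/3 (Y = (-1*32)/3 = (⅓)*(-32) = -32/3 ≈ -10.667)
t(W, J) = (-37 + W)*(-32/3 + J) (t(W, J) = (W - 37)*(J - 32/3) = (-37 + W)*(-32/3 + J))
32595 + t(-16/(-49), 199) = 32595 + (1184/3 - 37*199 - (-512)/(3*(-49)) + 199*(-16/(-49))) = 32595 + (1184/3 - 7363 - (-512)*(-1)/(3*49) + 199*(-16*(-1/49))) = 32595 + (1184/3 - 7363 - 32/3*16/49 + 199*(16/49)) = 32595 + (1184/3 - 7363 - 512/147 + 3184/49) = 32595 - 338435/49 = 1258720/49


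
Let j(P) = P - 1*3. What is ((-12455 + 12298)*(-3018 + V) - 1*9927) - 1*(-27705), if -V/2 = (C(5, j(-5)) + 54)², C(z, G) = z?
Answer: 1584638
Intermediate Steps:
j(P) = -3 + P (j(P) = P - 3 = -3 + P)
V = -6962 (V = -2*(5 + 54)² = -2*59² = -2*3481 = -6962)
((-12455 + 12298)*(-3018 + V) - 1*9927) - 1*(-27705) = ((-12455 + 12298)*(-3018 - 6962) - 1*9927) - 1*(-27705) = (-157*(-9980) - 9927) + 27705 = (1566860 - 9927) + 27705 = 1556933 + 27705 = 1584638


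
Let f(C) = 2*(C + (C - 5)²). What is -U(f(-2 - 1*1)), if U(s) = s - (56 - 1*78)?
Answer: -144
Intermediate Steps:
f(C) = 2*C + 2*(-5 + C)² (f(C) = 2*(C + (-5 + C)²) = 2*C + 2*(-5 + C)²)
U(s) = 22 + s (U(s) = s - (56 - 78) = s - 1*(-22) = s + 22 = 22 + s)
-U(f(-2 - 1*1)) = -(22 + (2*(-2 - 1*1) + 2*(-5 + (-2 - 1*1))²)) = -(22 + (2*(-2 - 1) + 2*(-5 + (-2 - 1))²)) = -(22 + (2*(-3) + 2*(-5 - 3)²)) = -(22 + (-6 + 2*(-8)²)) = -(22 + (-6 + 2*64)) = -(22 + (-6 + 128)) = -(22 + 122) = -1*144 = -144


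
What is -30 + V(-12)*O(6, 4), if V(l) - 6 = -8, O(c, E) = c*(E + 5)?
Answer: -138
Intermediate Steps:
O(c, E) = c*(5 + E)
V(l) = -2 (V(l) = 6 - 8 = -2)
-30 + V(-12)*O(6, 4) = -30 - 12*(5 + 4) = -30 - 12*9 = -30 - 2*54 = -30 - 108 = -138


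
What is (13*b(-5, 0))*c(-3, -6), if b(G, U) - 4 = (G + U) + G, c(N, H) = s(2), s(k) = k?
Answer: -156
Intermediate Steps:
c(N, H) = 2
b(G, U) = 4 + U + 2*G (b(G, U) = 4 + ((G + U) + G) = 4 + (U + 2*G) = 4 + U + 2*G)
(13*b(-5, 0))*c(-3, -6) = (13*(4 + 0 + 2*(-5)))*2 = (13*(4 + 0 - 10))*2 = (13*(-6))*2 = -78*2 = -156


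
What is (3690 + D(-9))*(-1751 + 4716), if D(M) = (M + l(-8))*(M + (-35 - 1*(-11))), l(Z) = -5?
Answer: 12310680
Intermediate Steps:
D(M) = (-24 + M)*(-5 + M) (D(M) = (M - 5)*(M + (-35 - 1*(-11))) = (-5 + M)*(M + (-35 + 11)) = (-5 + M)*(M - 24) = (-5 + M)*(-24 + M) = (-24 + M)*(-5 + M))
(3690 + D(-9))*(-1751 + 4716) = (3690 + (120 + (-9)² - 29*(-9)))*(-1751 + 4716) = (3690 + (120 + 81 + 261))*2965 = (3690 + 462)*2965 = 4152*2965 = 12310680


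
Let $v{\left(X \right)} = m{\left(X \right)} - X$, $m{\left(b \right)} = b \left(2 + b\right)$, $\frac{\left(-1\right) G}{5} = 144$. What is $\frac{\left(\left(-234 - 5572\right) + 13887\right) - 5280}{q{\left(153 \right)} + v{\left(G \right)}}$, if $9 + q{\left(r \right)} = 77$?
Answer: $\frac{2801}{517748} \approx 0.00541$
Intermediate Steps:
$G = -720$ ($G = \left(-5\right) 144 = -720$)
$q{\left(r \right)} = 68$ ($q{\left(r \right)} = -9 + 77 = 68$)
$v{\left(X \right)} = - X + X \left(2 + X\right)$ ($v{\left(X \right)} = X \left(2 + X\right) - X = - X + X \left(2 + X\right)$)
$\frac{\left(\left(-234 - 5572\right) + 13887\right) - 5280}{q{\left(153 \right)} + v{\left(G \right)}} = \frac{\left(\left(-234 - 5572\right) + 13887\right) - 5280}{68 - 720 \left(1 - 720\right)} = \frac{\left(-5806 + 13887\right) - 5280}{68 - -517680} = \frac{8081 - 5280}{68 + 517680} = \frac{2801}{517748}$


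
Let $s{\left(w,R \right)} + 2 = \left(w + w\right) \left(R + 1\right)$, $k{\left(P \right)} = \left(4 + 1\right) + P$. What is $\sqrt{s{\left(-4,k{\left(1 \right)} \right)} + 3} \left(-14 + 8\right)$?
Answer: $- 6 i \sqrt{55} \approx - 44.497 i$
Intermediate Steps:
$k{\left(P \right)} = 5 + P$
$s{\left(w,R \right)} = -2 + 2 w \left(1 + R\right)$ ($s{\left(w,R \right)} = -2 + \left(w + w\right) \left(R + 1\right) = -2 + 2 w \left(1 + R\right)$)
$\sqrt{s{\left(-4,k{\left(1 \right)} \right)} + 3} \left(-14 + 8\right) = \sqrt{\left(-2 + 2 \left(-4\right) + 2 \left(5 + 1\right) \left(-4\right)\right) + 3} \left(-14 + 8\right) = \sqrt{\left(-2 - 8 + 2 \cdot 6 \left(-4\right)\right) + 3} \left(-6\right) = \sqrt{\left(-2 - 8 - 48\right) + 3} \left(-6\right) = \sqrt{-58 + 3} \left(-6\right) = \sqrt{-55} \left(-6\right) = i \sqrt{55} \left(-6\right) = - 6 i \sqrt{55}$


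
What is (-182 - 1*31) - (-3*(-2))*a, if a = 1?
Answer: -219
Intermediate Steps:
(-182 - 1*31) - (-3*(-2))*a = (-182 - 1*31) - (-3*(-2)) = (-182 - 31) - 6 = -213 - 1*6 = -213 - 6 = -219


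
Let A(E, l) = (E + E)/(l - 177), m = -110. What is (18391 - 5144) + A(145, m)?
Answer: 3801599/287 ≈ 13246.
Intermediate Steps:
A(E, l) = 2*E/(-177 + l) (A(E, l) = (2*E)/(-177 + l) = 2*E/(-177 + l))
(18391 - 5144) + A(145, m) = (18391 - 5144) + 2*145/(-177 - 110) = 13247 + 2*145/(-287) = 13247 + 2*145*(-1/287) = 13247 - 290/287 = 3801599/287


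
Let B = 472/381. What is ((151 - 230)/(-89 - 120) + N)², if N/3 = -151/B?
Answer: 1298495928553201/9731427904 ≈ 1.3343e+5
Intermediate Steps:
B = 472/381 (B = 472*(1/381) = 472/381 ≈ 1.2388)
N = -172593/472 (N = 3*(-151/472/381) = 3*(-151*381/472) = 3*(-57531/472) = -172593/472 ≈ -365.66)
((151 - 230)/(-89 - 120) + N)² = ((151 - 230)/(-89 - 120) - 172593/472)² = (-79/(-209) - 172593/472)² = (-79*(-1/209) - 172593/472)² = (79/209 - 172593/472)² = (-36034649/98648)² = 1298495928553201/9731427904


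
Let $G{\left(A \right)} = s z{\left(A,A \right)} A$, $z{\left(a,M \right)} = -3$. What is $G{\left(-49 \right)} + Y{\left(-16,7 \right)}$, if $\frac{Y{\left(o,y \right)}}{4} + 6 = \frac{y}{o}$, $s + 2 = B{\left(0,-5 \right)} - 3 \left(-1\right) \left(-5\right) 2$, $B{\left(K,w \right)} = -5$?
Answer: $- \frac{21859}{4} \approx -5464.8$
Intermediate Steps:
$s = -37$ ($s = -2 - \left(5 + 3 \left(-1\right) \left(-5\right) 2\right) = -2 - \left(5 + 3 \cdot 5 \cdot 2\right) = -2 - 35 = -37$)
$Y{\left(o,y \right)} = -24 + \frac{4 y}{o}$ ($Y{\left(o,y \right)} = -24 + 4 \frac{y}{o} = -24 + \frac{4 y}{o}$)
$G{\left(A \right)} = 111 A$ ($G{\left(A \right)} = \left(-37\right) \left(-3\right) A = 111 A$)
$G{\left(-49 \right)} + Y{\left(-16,7 \right)} = 111 \left(-49\right) - \left(24 - \frac{28}{-16}\right) = -5439 - \left(24 - - \frac{7}{4}\right) = -5439 - \frac{103}{4} = - \frac{21859}{4}$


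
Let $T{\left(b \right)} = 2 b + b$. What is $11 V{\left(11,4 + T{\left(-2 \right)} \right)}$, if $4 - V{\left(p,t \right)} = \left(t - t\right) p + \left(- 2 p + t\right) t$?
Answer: $-484$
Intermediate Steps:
$T{\left(b \right)} = 3 b$
$V{\left(p,t \right)} = 4 - t \left(t - 2 p\right)$ ($V{\left(p,t \right)} = 4 - \left(\left(t - t\right) p + \left(- 2 p + t\right) t\right) = 4 - \left(0 p + \left(t - 2 p\right) t\right) = 4 - \left(0 + t \left(t - 2 p\right)\right) = 4 - t \left(t - 2 p\right)$)
$11 V{\left(11,4 + T{\left(-2 \right)} \right)} = 11 \left(4 - \left(4 + 3 \left(-2\right)\right)^{2} + 2 \cdot 11 \left(4 + 3 \left(-2\right)\right)\right) = 11 \left(4 - \left(4 - 6\right)^{2} + 2 \cdot 11 \left(4 - 6\right)\right) = 11 \left(4 - \left(-2\right)^{2} + 2 \cdot 11 \left(-2\right)\right) = 11 \left(4 - 4 - 44\right) = 11 \left(-44\right) = -484$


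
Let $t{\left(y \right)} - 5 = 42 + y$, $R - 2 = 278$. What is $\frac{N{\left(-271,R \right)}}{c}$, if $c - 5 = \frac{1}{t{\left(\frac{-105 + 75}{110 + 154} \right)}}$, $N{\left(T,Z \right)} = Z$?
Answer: $\frac{577640}{10359} \approx 55.762$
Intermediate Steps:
$R = 280$ ($R = 2 + 278 = 280$)
$t{\left(y \right)} = 47 + y$ ($t{\left(y \right)} = 5 + \left(42 + y\right) = 47 + y$)
$c = \frac{10359}{2063}$ ($c = 5 + \frac{1}{47 + \frac{-105 + 75}{110 + 154}} = 5 + \frac{1}{47 - \frac{30}{264}} = 5 + \frac{1}{47 - \frac{5}{44}} = 5 + \frac{1}{\frac{2063}{44}} = 5 + \frac{44}{2063} = \frac{10359}{2063} \approx 5.0213$)
$\frac{N{\left(-271,R \right)}}{c} = \frac{280}{\frac{10359}{2063}} = 280 \cdot \frac{2063}{10359} = \frac{577640}{10359}$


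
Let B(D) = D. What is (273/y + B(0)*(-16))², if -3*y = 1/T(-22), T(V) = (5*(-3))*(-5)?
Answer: 3773030625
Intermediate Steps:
T(V) = 75 (T(V) = -15*(-5) = 75)
y = -1/225 (y = -⅓/75 = -⅓*1/75 = -1/225 ≈ -0.0044444)
(273/y + B(0)*(-16))² = (273/(-1/225) + 0*(-16))² = (273*(-225) + 0)² = (-61425 + 0)² = (-61425)² = 3773030625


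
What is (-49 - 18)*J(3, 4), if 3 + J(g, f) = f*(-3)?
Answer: 1005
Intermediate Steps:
J(g, f) = -3 - 3*f (J(g, f) = -3 + f*(-3) = -3 - 3*f)
(-49 - 18)*J(3, 4) = (-49 - 18)*(-3 - 3*4) = -67*(-3 - 12) = -67*(-15) = 1005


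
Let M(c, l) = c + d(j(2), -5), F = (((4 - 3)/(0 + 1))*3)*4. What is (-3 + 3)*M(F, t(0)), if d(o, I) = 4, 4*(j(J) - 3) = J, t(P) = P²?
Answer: 0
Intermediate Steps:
F = 12 (F = ((1/1)*3)*4 = ((1*1)*3)*4 = (1*3)*4 = 3*4 = 12)
j(J) = 3 + J/4
M(c, l) = 4 + c (M(c, l) = c + 4 = 4 + c)
(-3 + 3)*M(F, t(0)) = (-3 + 3)*(4 + 12) = 0*16 = 0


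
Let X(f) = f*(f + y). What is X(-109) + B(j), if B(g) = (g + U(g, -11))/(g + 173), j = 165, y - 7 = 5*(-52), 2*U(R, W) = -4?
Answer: 13336967/338 ≈ 39459.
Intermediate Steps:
U(R, W) = -2 (U(R, W) = (½)*(-4) = -2)
y = -253 (y = 7 + 5*(-52) = 7 - 260 = -253)
X(f) = f*(-253 + f) (X(f) = f*(f - 253) = f*(-253 + f))
B(g) = (-2 + g)/(173 + g) (B(g) = (g - 2)/(g + 173) = (-2 + g)/(173 + g))
X(-109) + B(j) = -109*(-253 - 109) + (-2 + 165)/(173 + 165) = -109*(-362) + 163/338 = 39458 + (1/338)*163 = 39458 + 163/338 = 13336967/338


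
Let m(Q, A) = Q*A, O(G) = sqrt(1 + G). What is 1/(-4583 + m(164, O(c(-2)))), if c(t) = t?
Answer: -4583/21030785 - 164*I/21030785 ≈ -0.00021792 - 7.7981e-6*I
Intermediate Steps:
m(Q, A) = A*Q
1/(-4583 + m(164, O(c(-2)))) = 1/(-4583 + sqrt(1 - 2)*164) = 1/(-4583 + sqrt(-1)*164) = 1/(-4583 + I*164) = 1/(-4583 + 164*I) = (-4583 - 164*I)/21030785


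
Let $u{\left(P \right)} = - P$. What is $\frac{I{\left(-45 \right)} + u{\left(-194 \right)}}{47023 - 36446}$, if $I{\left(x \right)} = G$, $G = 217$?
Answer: $\frac{411}{10577} \approx 0.038858$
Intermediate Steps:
$I{\left(x \right)} = 217$
$\frac{I{\left(-45 \right)} + u{\left(-194 \right)}}{47023 - 36446} = \frac{217 - -194}{47023 - 36446} = \frac{217 + 194}{10577} = 411 \cdot \frac{1}{10577} = \frac{411}{10577}$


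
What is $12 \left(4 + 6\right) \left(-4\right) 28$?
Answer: $-13440$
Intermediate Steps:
$12 \left(4 + 6\right) \left(-4\right) 28 = 12 \cdot 10 \left(-4\right) 28 = 12 \left(-40\right) 28 = \left(-480\right) 28 = -13440$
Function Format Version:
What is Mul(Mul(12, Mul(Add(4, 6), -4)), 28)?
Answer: -13440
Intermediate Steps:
Mul(Mul(12, Mul(Add(4, 6), -4)), 28) = Mul(Mul(12, Mul(10, -4)), 28) = Mul(Mul(12, -40), 28) = Mul(-480, 28) = -13440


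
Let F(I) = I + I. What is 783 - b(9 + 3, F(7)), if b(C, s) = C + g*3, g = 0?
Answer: 771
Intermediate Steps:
F(I) = 2*I
b(C, s) = C (b(C, s) = C + 0*3 = C + 0 = C)
783 - b(9 + 3, F(7)) = 783 - (9 + 3) = 783 - 1*12 = 783 - 12 = 771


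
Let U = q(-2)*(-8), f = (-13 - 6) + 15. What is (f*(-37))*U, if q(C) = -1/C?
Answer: -592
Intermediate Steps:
f = -4 (f = -19 + 15 = -4)
U = -4 (U = -1/(-2)*(-8) = -1*(-½)*(-8) = (½)*(-8) = -4)
(f*(-37))*U = -4*(-37)*(-4) = 148*(-4) = -592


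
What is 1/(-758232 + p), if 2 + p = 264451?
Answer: -1/493783 ≈ -2.0252e-6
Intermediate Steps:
p = 264449 (p = -2 + 264451 = 264449)
1/(-758232 + p) = 1/(-758232 + 264449) = 1/(-493783) = -1/493783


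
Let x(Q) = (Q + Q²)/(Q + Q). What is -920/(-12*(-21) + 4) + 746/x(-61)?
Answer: -13661/480 ≈ -28.460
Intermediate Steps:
x(Q) = (Q + Q²)/(2*Q) (x(Q) = (Q + Q²)/((2*Q)) = (Q + Q²)*(1/(2*Q)) = (Q + Q²)/(2*Q))
-920/(-12*(-21) + 4) + 746/x(-61) = -920/(-12*(-21) + 4) + 746/(½ + (½)*(-61)) = -920/(252 + 4) + 746/(½ - 61/2) = -920/256 + 746/(-30) = -920*1/256 + 746*(-1/30) = -115/32 - 373/15 = -13661/480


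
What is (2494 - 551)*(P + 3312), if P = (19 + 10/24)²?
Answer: 1032154631/144 ≈ 7.1677e+6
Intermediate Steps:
P = 54289/144 (P = (19 + 10*(1/24))² = (19 + 5/12)² = (233/12)² = 54289/144 ≈ 377.01)
(2494 - 551)*(P + 3312) = (2494 - 551)*(54289/144 + 3312) = 1943*(531217/144) = 1032154631/144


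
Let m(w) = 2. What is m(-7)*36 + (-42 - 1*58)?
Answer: -28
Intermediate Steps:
m(-7)*36 + (-42 - 1*58) = 2*36 + (-42 - 1*58) = 72 + (-42 - 58) = 72 - 100 = -28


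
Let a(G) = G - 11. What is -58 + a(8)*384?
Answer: -1210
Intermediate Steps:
a(G) = -11 + G
-58 + a(8)*384 = -58 + (-11 + 8)*384 = -58 - 3*384 = -58 - 1152 = -1210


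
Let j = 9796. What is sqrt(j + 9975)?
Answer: sqrt(19771) ≈ 140.61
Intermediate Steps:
sqrt(j + 9975) = sqrt(9796 + 9975) = sqrt(19771)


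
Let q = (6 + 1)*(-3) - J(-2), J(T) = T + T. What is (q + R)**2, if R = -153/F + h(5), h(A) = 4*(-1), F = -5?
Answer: 2304/25 ≈ 92.160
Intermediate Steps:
h(A) = -4
J(T) = 2*T
R = 133/5 (R = -153/(-5) - 4 = -153*(-1/5) - 4 = 153/5 - 4 = 133/5 ≈ 26.600)
q = -17 (q = (6 + 1)*(-3) - 2*(-2) = 7*(-3) - 1*(-4) = -21 + 4 = -17)
(q + R)**2 = (-17 + 133/5)**2 = (48/5)**2 = 2304/25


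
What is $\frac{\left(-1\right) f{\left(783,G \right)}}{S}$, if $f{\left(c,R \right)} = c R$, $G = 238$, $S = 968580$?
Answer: $- \frac{10353}{53810} \approx -0.1924$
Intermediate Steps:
$f{\left(c,R \right)} = R c$
$\frac{\left(-1\right) f{\left(783,G \right)}}{S} = \frac{\left(-1\right) 238 \cdot 783}{968580} = \left(-1\right) 186354 \cdot \frac{1}{968580} = \left(-186354\right) \frac{1}{968580} = - \frac{10353}{53810}$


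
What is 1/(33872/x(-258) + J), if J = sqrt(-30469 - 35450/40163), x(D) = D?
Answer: -87745873272/31884498547625 - 16641*I*sqrt(49149949069211)/31884498547625 ≈ -0.002752 - 0.003659*I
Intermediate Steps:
J = I*sqrt(49149949069211)/40163 (J = sqrt(-30469 - 35450*1/40163) = sqrt(-30469 - 35450/40163) = sqrt(-1223761897/40163) = I*sqrt(49149949069211)/40163 ≈ 174.56*I)
1/(33872/x(-258) + J) = 1/(33872/(-258) + I*sqrt(49149949069211)/40163) = 1/(33872*(-1/258) + I*sqrt(49149949069211)/40163) = 1/(-16936/129 + I*sqrt(49149949069211)/40163)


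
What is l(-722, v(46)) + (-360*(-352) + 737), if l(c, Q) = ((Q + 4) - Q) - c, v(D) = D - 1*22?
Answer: 128183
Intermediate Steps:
v(D) = -22 + D (v(D) = D - 22 = -22 + D)
l(c, Q) = 4 - c (l(c, Q) = ((4 + Q) - Q) - c = 4 - c)
l(-722, v(46)) + (-360*(-352) + 737) = (4 - 1*(-722)) + (-360*(-352) + 737) = (4 + 722) + (126720 + 737) = 726 + 127457 = 128183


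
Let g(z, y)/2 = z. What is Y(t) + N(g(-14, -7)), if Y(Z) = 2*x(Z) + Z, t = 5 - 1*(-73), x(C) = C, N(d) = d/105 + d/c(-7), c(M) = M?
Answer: 3566/15 ≈ 237.73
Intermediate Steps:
g(z, y) = 2*z
N(d) = -2*d/15 (N(d) = d/105 + d/(-7) = d*(1/105) + d*(-1/7) = d/105 - d/7 = -2*d/15)
t = 78 (t = 5 + 73 = 78)
Y(Z) = 3*Z (Y(Z) = 2*Z + Z = 3*Z)
Y(t) + N(g(-14, -7)) = 3*78 - 4*(-14)/15 = 234 - 2/15*(-28) = 234 + 56/15 = 3566/15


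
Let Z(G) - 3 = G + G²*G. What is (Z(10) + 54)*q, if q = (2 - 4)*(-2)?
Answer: 4268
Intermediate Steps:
Z(G) = 3 + G + G³ (Z(G) = 3 + (G + G²*G) = 3 + (G + G³) = 3 + G + G³)
q = 4 (q = -2*(-2) = 4)
(Z(10) + 54)*q = ((3 + 10 + 10³) + 54)*4 = ((3 + 10 + 1000) + 54)*4 = (1013 + 54)*4 = 1067*4 = 4268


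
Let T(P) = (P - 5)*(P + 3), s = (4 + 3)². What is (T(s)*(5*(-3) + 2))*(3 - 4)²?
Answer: -29744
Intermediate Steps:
s = 49 (s = 7² = 49)
T(P) = (-5 + P)*(3 + P)
(T(s)*(5*(-3) + 2))*(3 - 4)² = ((-15 + 49² - 2*49)*(5*(-3) + 2))*(3 - 4)² = ((-15 + 2401 - 98)*(-15 + 2))*(-1)² = (2288*(-13))*1 = -29744*1 = -29744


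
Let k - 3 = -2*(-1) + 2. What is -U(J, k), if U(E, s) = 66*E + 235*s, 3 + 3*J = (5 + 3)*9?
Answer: -3163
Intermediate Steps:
J = 23 (J = -1 + ((5 + 3)*9)/3 = -1 + (8*9)/3 = -1 + (1/3)*72 = -1 + 24 = 23)
k = 7 (k = 3 + (-2*(-1) + 2) = 3 + (2 + 2) = 3 + 4 = 7)
-U(J, k) = -(66*23 + 235*7) = -(1518 + 1645) = -1*3163 = -3163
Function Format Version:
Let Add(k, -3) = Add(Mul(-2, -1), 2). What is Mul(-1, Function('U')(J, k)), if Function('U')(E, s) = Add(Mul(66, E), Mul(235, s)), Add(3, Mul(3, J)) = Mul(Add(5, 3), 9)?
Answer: -3163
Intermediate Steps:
J = 23 (J = Add(-1, Mul(Rational(1, 3), Mul(Add(5, 3), 9))) = Add(-1, Mul(Rational(1, 3), Mul(8, 9))) = Add(-1, Mul(Rational(1, 3), 72)) = Add(-1, 24) = 23)
k = 7 (k = Add(3, Add(Mul(-2, -1), 2)) = Add(3, Add(2, 2)) = Add(3, 4) = 7)
Mul(-1, Function('U')(J, k)) = Mul(-1, Add(Mul(66, 23), Mul(235, 7))) = Mul(-1, Add(1518, 1645)) = Mul(-1, 3163) = -3163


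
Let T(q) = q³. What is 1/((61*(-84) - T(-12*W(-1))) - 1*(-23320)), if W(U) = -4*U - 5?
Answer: 1/16468 ≈ 6.0724e-5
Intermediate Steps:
W(U) = -5 - 4*U
1/((61*(-84) - T(-12*W(-1))) - 1*(-23320)) = 1/((61*(-84) - (-12*(-5 - 4*(-1)))³) - 1*(-23320)) = 1/((-5124 - (-12*(-5 + 4))³) + 23320) = 1/((-5124 - (-12*(-1))³) + 23320) = 1/((-5124 - 1*12³) + 23320) = 1/((-5124 - 1*1728) + 23320) = 1/((-5124 - 1728) + 23320) = 1/(-6852 + 23320) = 1/16468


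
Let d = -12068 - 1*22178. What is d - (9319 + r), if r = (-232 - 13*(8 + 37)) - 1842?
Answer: -40906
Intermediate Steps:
d = -34246 (d = -12068 - 22178 = -34246)
r = -2659 (r = (-232 - 13*45) - 1842 = (-232 - 585) - 1842 = -817 - 1842 = -2659)
d - (9319 + r) = -34246 - (9319 - 2659) = -34246 - 1*6660 = -34246 - 6660 = -40906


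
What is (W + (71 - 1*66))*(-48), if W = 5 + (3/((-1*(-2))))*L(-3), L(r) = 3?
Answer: -696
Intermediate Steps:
W = 19/2 (W = 5 + (3/((-1*(-2))))*3 = 5 + (3/2)*3 = 5 + 9/2 = 19/2 ≈ 9.5000)
(W + (71 - 1*66))*(-48) = (19/2 + (71 - 1*66))*(-48) = (19/2 + (71 - 66))*(-48) = (19/2 + 5)*(-48) = (29/2)*(-48) = -696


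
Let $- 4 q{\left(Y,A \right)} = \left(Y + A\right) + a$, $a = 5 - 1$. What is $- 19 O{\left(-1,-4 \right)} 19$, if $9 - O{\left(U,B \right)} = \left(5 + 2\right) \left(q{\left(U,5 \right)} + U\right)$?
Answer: $-10830$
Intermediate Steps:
$a = 4$
$q{\left(Y,A \right)} = -1 - \frac{A}{4} - \frac{Y}{4}$ ($q{\left(Y,A \right)} = - \frac{\left(Y + A\right) + 4}{4} = - \frac{\left(A + Y\right) + 4}{4} = - \frac{4 + A + Y}{4} = -1 - \frac{A}{4} - \frac{Y}{4}$)
$O{\left(U,B \right)} = \frac{99}{4} - \frac{21 U}{4}$ ($O{\left(U,B \right)} = 9 - \left(5 + 2\right) \left(\left(-1 - \frac{5}{4} - \frac{U}{4}\right) + U\right) = 9 - 7 \left(\left(-1 - \frac{5}{4} - \frac{U}{4}\right) + U\right) = 9 - 7 \left(\left(- \frac{9}{4} - \frac{U}{4}\right) + U\right) = 9 - 7 \left(- \frac{9}{4} + \frac{3 U}{4}\right) = 9 - \left(- \frac{63}{4} + \frac{21 U}{4}\right) = \frac{99}{4} - \frac{21 U}{4}$)
$- 19 O{\left(-1,-4 \right)} 19 = - 19 \left(\frac{99}{4} - - \frac{21}{4}\right) 19 = - 19 \left(\frac{99}{4} + \frac{21}{4}\right) 19 = \left(-19\right) 30 \cdot 19 = \left(-570\right) 19 = -10830$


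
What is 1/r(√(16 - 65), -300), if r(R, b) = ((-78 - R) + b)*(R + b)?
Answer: 16207/1838710531 + 78*I/1838710531 ≈ 8.8143e-6 + 4.2421e-8*I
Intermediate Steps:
r(R, b) = (R + b)*(-78 + b - R) (r(R, b) = (-78 + b - R)*(R + b) = (R + b)*(-78 + b - R))
1/r(√(16 - 65), -300) = 1/((-300)² - (√(16 - 65))² - 78*√(16 - 65) - 78*(-300)) = 1/(90000 - (√(-49))² - 546*I + 23400) = 1/(90000 - (7*I)² - 546*I + 23400) = 1/(90000 - 1*(-49) - 546*I + 23400) = 1/(90000 + 49 - 546*I + 23400) = 1/(113449 - 546*I) = (113449 + 546*I)/12870973717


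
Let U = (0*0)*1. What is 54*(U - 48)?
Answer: -2592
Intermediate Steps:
U = 0 (U = 0*1 = 0)
54*(U - 48) = 54*(0 - 48) = 54*(-48) = -2592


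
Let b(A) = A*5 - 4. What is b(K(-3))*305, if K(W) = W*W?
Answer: 12505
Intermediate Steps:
K(W) = W²
b(A) = -4 + 5*A (b(A) = 5*A - 4 = -4 + 5*A)
b(K(-3))*305 = (-4 + 5*(-3)²)*305 = (-4 + 5*9)*305 = (-4 + 45)*305 = 41*305 = 12505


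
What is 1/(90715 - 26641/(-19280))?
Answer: 19280/1749011841 ≈ 1.1023e-5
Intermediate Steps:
1/(90715 - 26641/(-19280)) = 1/(90715 - 26641*(-1/19280)) = 1/(90715 + 26641/19280) = 1/(1749011841/19280) = 19280/1749011841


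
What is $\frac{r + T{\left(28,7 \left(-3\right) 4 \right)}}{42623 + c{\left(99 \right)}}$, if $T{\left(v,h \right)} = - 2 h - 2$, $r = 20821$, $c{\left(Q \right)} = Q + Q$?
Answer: $\frac{20987}{42821} \approx 0.49011$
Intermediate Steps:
$c{\left(Q \right)} = 2 Q$
$T{\left(v,h \right)} = -2 - 2 h$
$\frac{r + T{\left(28,7 \left(-3\right) 4 \right)}}{42623 + c{\left(99 \right)}} = \frac{20821 - \left(2 + 2 \cdot 7 \left(-3\right) 4\right)}{42623 + 2 \cdot 99} = \frac{20821 - \left(2 + 2 \left(\left(-21\right) 4\right)\right)}{42623 + 198} = \frac{20821 - -166}{42821} = \left(20821 + \left(-2 + 168\right)\right) \frac{1}{42821} = \left(20821 + 166\right) \frac{1}{42821} = 20987 \cdot \frac{1}{42821} = \frac{20987}{42821}$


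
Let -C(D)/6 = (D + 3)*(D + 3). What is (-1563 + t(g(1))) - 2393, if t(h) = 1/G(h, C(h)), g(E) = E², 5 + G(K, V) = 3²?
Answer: -15823/4 ≈ -3955.8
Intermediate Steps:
C(D) = -6*(3 + D)² (C(D) = -6*(D + 3)*(D + 3) = -6*(3 + D)*(3 + D) = -6*(3 + D)²)
G(K, V) = 4 (G(K, V) = -5 + 3² = -5 + 9 = 4)
t(h) = ¼ (t(h) = 1/4 = ¼)
(-1563 + t(g(1))) - 2393 = (-1563 + ¼) - 2393 = -6251/4 - 2393 = -15823/4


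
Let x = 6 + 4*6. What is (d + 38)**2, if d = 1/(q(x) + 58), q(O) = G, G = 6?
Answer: 5919489/4096 ≈ 1445.2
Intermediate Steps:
x = 30 (x = 6 + 24 = 30)
q(O) = 6
d = 1/64 (d = 1/(6 + 58) = 1/64 ≈ 0.015625)
(d + 38)**2 = (1/64 + 38)**2 = (2433/64)**2 = 5919489/4096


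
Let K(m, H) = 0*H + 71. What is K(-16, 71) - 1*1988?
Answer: -1917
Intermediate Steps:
K(m, H) = 71 (K(m, H) = 0 + 71 = 71)
K(-16, 71) - 1*1988 = 71 - 1*1988 = 71 - 1988 = -1917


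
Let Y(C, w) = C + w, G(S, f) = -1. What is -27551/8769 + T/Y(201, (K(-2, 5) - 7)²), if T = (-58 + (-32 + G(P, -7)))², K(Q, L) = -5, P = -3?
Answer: 21036998/1008435 ≈ 20.861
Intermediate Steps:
T = 8281 (T = (-58 + (-32 - 1))² = (-58 - 33)² = (-91)² = 8281)
-27551/8769 + T/Y(201, (K(-2, 5) - 7)²) = -27551/8769 + 8281/(201 + (-5 - 7)²) = -27551*1/8769 + 8281/(201 + (-12)²) = -27551/8769 + 8281/(201 + 144) = -27551/8769 + 8281/345 = 21036998/1008435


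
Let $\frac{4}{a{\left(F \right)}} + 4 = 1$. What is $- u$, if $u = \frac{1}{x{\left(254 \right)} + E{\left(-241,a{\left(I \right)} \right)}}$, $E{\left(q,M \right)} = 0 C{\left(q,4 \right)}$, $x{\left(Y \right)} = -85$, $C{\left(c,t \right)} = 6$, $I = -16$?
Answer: $\frac{1}{85} \approx 0.011765$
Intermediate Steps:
$a{\left(F \right)} = - \frac{4}{3}$ ($a{\left(F \right)} = \frac{4}{-4 + 1} = \frac{4}{-3} = 4 \left(- \frac{1}{3}\right) = - \frac{4}{3}$)
$E{\left(q,M \right)} = 0$ ($E{\left(q,M \right)} = 0 \cdot 6 = 0$)
$u = - \frac{1}{85}$ ($u = \frac{1}{-85 + 0} = \frac{1}{-85} = - \frac{1}{85} \approx -0.011765$)
$- u = \left(-1\right) \left(- \frac{1}{85}\right) = \frac{1}{85}$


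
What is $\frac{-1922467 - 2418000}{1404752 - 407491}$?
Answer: $- \frac{4340467}{997261} \approx -4.3524$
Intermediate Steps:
$\frac{-1922467 - 2418000}{1404752 - 407491} = - \frac{4340467}{997261}$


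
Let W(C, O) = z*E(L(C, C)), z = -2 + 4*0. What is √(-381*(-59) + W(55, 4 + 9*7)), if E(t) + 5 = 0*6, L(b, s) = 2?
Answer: √22489 ≈ 149.96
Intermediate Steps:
E(t) = -5 (E(t) = -5 + 0*6 = -5 + 0 = -5)
z = -2 (z = -2 + 0 = -2)
W(C, O) = 10 (W(C, O) = -2*(-5) = 10)
√(-381*(-59) + W(55, 4 + 9*7)) = √(-381*(-59) + 10) = √(22479 + 10) = √22489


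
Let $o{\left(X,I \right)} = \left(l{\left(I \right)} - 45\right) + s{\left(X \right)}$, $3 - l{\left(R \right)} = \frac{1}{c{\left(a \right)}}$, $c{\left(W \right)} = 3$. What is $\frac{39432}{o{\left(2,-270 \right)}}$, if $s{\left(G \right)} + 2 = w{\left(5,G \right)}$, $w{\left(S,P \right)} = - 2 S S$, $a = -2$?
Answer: $- \frac{118296}{283} \approx -418.01$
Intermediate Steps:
$w{\left(S,P \right)} = - 2 S^{2}$
$s{\left(G \right)} = -52$ ($s{\left(G \right)} = -2 - 2 \cdot 5^{2} = -2 - 50 = -52$)
$l{\left(R \right)} = \frac{8}{3}$ ($l{\left(R \right)} = 3 - \frac{1}{3} = \frac{8}{3}$)
$o{\left(X,I \right)} = - \frac{283}{3}$ ($o{\left(X,I \right)} = \left(\frac{8}{3} - 45\right) - 52 = - \frac{127}{3} - 52 = - \frac{283}{3}$)
$\frac{39432}{o{\left(2,-270 \right)}} = \frac{39432}{- \frac{283}{3}} = 39432 \left(- \frac{3}{283}\right) = - \frac{118296}{283}$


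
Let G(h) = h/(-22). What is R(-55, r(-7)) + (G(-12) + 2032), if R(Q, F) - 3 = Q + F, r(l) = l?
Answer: 21709/11 ≈ 1973.5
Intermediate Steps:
G(h) = -h/22 (G(h) = h*(-1/22) = -h/22)
R(Q, F) = 3 + F + Q (R(Q, F) = 3 + (Q + F) = 3 + (F + Q) = 3 + F + Q)
R(-55, r(-7)) + (G(-12) + 2032) = (3 - 7 - 55) + (-1/22*(-12) + 2032) = -59 + (6/11 + 2032) = -59 + 22358/11 = 21709/11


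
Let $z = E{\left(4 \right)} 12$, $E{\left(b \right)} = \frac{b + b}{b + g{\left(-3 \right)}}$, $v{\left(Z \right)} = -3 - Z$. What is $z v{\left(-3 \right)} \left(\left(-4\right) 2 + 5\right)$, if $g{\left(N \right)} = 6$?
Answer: $0$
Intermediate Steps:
$E{\left(b \right)} = \frac{2 b}{6 + b}$ ($E{\left(b \right)} = \frac{b + b}{b + 6} = \frac{2 b}{6 + b}$)
$z = \frac{48}{5}$ ($z = 2 \cdot 4 \frac{1}{6 + 4} \cdot 12 = 2 \cdot 4 \cdot \frac{1}{10} \cdot 12 = \frac{4}{5} \cdot 12 = \frac{48}{5} \approx 9.6$)
$z v{\left(-3 \right)} \left(\left(-4\right) 2 + 5\right) = \frac{48 \left(-3 - -3\right)}{5} \left(\left(-4\right) 2 + 5\right) = \frac{48 \left(-3 + 3\right)}{5} \left(-8 + 5\right) = \frac{48}{5} \cdot 0 \left(-3\right) = 0 \left(-3\right) = 0$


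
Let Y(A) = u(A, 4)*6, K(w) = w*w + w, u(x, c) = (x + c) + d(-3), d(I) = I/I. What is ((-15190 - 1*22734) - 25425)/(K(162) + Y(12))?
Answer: -63349/26508 ≈ -2.3898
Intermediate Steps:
d(I) = 1
u(x, c) = 1 + c + x (u(x, c) = (x + c) + 1 = (c + x) + 1 = 1 + c + x)
K(w) = w + w² (K(w) = w² + w = w + w²)
Y(A) = 30 + 6*A (Y(A) = (1 + 4 + A)*6 = (5 + A)*6 = 30 + 6*A)
((-15190 - 1*22734) - 25425)/(K(162) + Y(12)) = ((-15190 - 1*22734) - 25425)/(162*(1 + 162) + (30 + 6*12)) = ((-15190 - 22734) - 25425)/(162*163 + (30 + 72)) = (-37924 - 25425)/(26406 + 102) = -63349/26508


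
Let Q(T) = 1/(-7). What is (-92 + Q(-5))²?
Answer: 416025/49 ≈ 8490.3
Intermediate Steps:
Q(T) = -⅐
(-92 + Q(-5))² = (-92 - ⅐)² = (-645/7)² = 416025/49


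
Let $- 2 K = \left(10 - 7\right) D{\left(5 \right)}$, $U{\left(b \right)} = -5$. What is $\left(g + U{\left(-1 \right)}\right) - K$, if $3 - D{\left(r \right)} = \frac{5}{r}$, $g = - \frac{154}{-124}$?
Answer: $- \frac{47}{62} \approx -0.75806$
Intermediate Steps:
$g = \frac{77}{62}$ ($g = \left(-154\right) \left(- \frac{1}{124}\right) = \frac{77}{62} \approx 1.2419$)
$D{\left(r \right)} = 3 - \frac{5}{r}$
$K = -3$ ($K = - \frac{\left(10 - 7\right) \left(3 - \frac{5}{5}\right)}{2} = - \frac{\left(10 - 7\right) \left(3 - 1\right)}{2} = - \frac{3 \cdot 2}{2} = \left(- \frac{1}{2}\right) 6 = -3$)
$\left(g + U{\left(-1 \right)}\right) - K = \left(\frac{77}{62} - 5\right) - -3 = - \frac{233}{62} + 3 = - \frac{47}{62}$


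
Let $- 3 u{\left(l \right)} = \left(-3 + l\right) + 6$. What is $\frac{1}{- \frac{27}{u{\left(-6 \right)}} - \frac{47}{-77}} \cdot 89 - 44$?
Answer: $- \frac{96261}{2032} \approx -47.373$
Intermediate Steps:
$u{\left(l \right)} = -1 - \frac{l}{3}$ ($u{\left(l \right)} = - \frac{\left(-3 + l\right) + 6}{3} = - \frac{3 + l}{3} = -1 - \frac{l}{3}$)
$\frac{1}{- \frac{27}{u{\left(-6 \right)}} - \frac{47}{-77}} \cdot 89 - 44 = \frac{1}{- \frac{27}{-1 - -2} - \frac{47}{-77}} \cdot 89 - 44 = \frac{1}{- \frac{27}{-1 + 2} - - \frac{47}{77}} \cdot 89 - 44 = \frac{1}{- \frac{27}{1} + \frac{47}{77}} \cdot 89 - 44 = \frac{1}{\left(-27\right) 1 + \frac{47}{77}} \cdot 89 - 44 = \frac{1}{-27 + \frac{47}{77}} \cdot 89 - 44 = \frac{1}{- \frac{2032}{77}} \cdot 89 - 44 = \left(- \frac{77}{2032}\right) 89 - 44 = - \frac{6853}{2032} - 44 = - \frac{96261}{2032}$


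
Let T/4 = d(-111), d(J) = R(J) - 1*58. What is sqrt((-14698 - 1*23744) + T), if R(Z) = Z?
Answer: I*sqrt(39118) ≈ 197.78*I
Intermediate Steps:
d(J) = -58 + J (d(J) = J - 1*58 = J - 58 = -58 + J)
T = -676 (T = 4*(-58 - 111) = 4*(-169) = -676)
sqrt((-14698 - 1*23744) + T) = sqrt((-14698 - 1*23744) - 676) = sqrt((-14698 - 23744) - 676) = sqrt(-38442 - 676) = sqrt(-39118) = I*sqrt(39118)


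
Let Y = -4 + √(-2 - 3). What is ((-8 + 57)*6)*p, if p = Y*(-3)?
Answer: 3528 - 882*I*√5 ≈ 3528.0 - 1972.2*I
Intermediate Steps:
Y = -4 + I*√5 (Y = -4 + √(-5) = -4 + I*√5 ≈ -4.0 + 2.2361*I)
p = 12 - 3*I*√5 (p = (-4 + I*√5)*(-3) = 12 - 3*I*√5 ≈ 12.0 - 6.7082*I)
((-8 + 57)*6)*p = ((-8 + 57)*6)*(12 - 3*I*√5) = (49*6)*(12 - 3*I*√5) = 294*(12 - 3*I*√5) = 3528 - 882*I*√5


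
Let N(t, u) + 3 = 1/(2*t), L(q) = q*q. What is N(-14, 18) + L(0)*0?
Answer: -85/28 ≈ -3.0357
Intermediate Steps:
L(q) = q²
N(t, u) = -3 + 1/(2*t)
N(-14, 18) + L(0)*0 = (-3 + (½)/(-14)) + 0²*0 = (-3 + (½)*(-1/14)) + 0*0 = (-3 - 1/28) + 0 = -85/28 + 0 = -85/28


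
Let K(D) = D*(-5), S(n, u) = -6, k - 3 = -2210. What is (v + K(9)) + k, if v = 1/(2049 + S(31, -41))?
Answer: -4600835/2043 ≈ -2252.0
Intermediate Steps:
k = -2207 (k = 3 - 2210 = -2207)
v = 1/2043 (v = 1/(2049 - 6) = 1/2043 ≈ 0.00048948)
K(D) = -5*D
(v + K(9)) + k = (1/2043 - 5*9) - 2207 = (1/2043 - 45) - 2207 = -91934/2043 - 2207 = -4600835/2043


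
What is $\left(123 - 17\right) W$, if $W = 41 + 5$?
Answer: $4876$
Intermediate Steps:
$W = 46$
$\left(123 - 17\right) W = \left(123 - 17\right) 46 = 106 \cdot 46 = 4876$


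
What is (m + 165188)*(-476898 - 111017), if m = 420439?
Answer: -344298897705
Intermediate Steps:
(m + 165188)*(-476898 - 111017) = (420439 + 165188)*(-476898 - 111017) = 585627*(-587915) = -344298897705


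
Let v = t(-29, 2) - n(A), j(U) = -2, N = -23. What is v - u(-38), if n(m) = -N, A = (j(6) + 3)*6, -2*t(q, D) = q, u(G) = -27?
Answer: 37/2 ≈ 18.500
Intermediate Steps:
t(q, D) = -q/2
A = 6 (A = (-2 + 3)*6 = 1*6 = 6)
n(m) = 23 (n(m) = -1*(-23) = 23)
v = -17/2 (v = -1/2*(-29) - 1*23 = 29/2 - 23 = -17/2 ≈ -8.5000)
v - u(-38) = -17/2 - 1*(-27) = -17/2 + 27 = 37/2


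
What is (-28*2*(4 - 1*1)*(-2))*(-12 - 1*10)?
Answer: -7392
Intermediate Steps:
(-28*2*(4 - 1*1)*(-2))*(-12 - 1*10) = (-28*2*(4 - 1)*(-2))*(-12 - 10) = -28*2*3*(-2)*(-22) = -168*(-2)*(-22) = -28*(-12)*(-22) = 336*(-22) = -7392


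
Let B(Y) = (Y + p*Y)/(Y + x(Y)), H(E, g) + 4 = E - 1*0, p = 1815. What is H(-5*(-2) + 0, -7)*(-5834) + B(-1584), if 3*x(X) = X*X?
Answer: -18448924/527 ≈ -35007.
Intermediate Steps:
x(X) = X**2/3 (x(X) = (X*X)/3 = X**2/3)
H(E, g) = -4 + E (H(E, g) = -4 + (E - 1*0) = -4 + (E + 0) = -4 + E)
B(Y) = 1816*Y/(Y + Y**2/3) (B(Y) = (Y + 1815*Y)/(Y + Y**2/3) = (1816*Y)/(Y + Y**2/3) = 1816*Y/(Y + Y**2/3))
H(-5*(-2) + 0, -7)*(-5834) + B(-1584) = (-4 + (-5*(-2) + 0))*(-5834) + 5448/(3 - 1584) = (-4 + (10 + 0))*(-5834) + 5448/(-1581) = (-4 + 10)*(-5834) + 5448*(-1/1581) = 6*(-5834) - 1816/527 = -35004 - 1816/527 = -18448924/527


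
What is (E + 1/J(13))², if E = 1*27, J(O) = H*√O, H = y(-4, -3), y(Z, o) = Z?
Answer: (1404 - √13)²/2704 ≈ 725.26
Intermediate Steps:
H = -4
J(O) = -4*√O
E = 27
(E + 1/J(13))² = (27 + 1/(-4*√13))² = (27 - √13/52)²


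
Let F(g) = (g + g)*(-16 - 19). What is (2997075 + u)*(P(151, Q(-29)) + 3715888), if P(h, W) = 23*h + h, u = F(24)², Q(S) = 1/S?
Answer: 21645607096200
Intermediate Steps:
F(g) = -70*g (F(g) = (2*g)*(-35) = -70*g)
u = 2822400 (u = (-70*24)² = (-1680)² = 2822400)
P(h, W) = 24*h
(2997075 + u)*(P(151, Q(-29)) + 3715888) = (2997075 + 2822400)*(24*151 + 3715888) = 5819475*(3624 + 3715888) = 5819475*3719512 = 21645607096200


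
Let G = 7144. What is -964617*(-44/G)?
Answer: 10610787/1786 ≈ 5941.1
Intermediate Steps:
-964617*(-44/G) = -964617/(7144/(-44)) = -964617/(7144*(-1/44)) = -964617/(-1786/11) = -964617*(-11/1786) = 10610787/1786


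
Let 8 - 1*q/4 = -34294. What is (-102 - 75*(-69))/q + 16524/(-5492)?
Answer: -186613673/62795528 ≈ -2.9718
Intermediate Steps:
q = 137208 (q = 32 - 4*(-34294) = 32 + 137176 = 137208)
(-102 - 75*(-69))/q + 16524/(-5492) = (-102 - 75*(-69))/137208 + 16524/(-5492) = (-102 + 5175)*(1/137208) + 16524*(-1/5492) = 5073*(1/137208) - 4131/1373 = 1691/45736 - 4131/1373 = -186613673/62795528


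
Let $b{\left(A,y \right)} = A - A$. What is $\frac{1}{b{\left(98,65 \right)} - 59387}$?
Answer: $- \frac{1}{59387} \approx -1.6839 \cdot 10^{-5}$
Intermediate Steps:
$b{\left(A,y \right)} = 0$
$\frac{1}{b{\left(98,65 \right)} - 59387} = \frac{1}{0 - 59387} = \frac{1}{-59387} = - \frac{1}{59387}$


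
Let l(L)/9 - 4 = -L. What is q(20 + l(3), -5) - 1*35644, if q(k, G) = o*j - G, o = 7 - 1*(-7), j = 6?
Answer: -35555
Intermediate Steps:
o = 14 (o = 7 + 7 = 14)
l(L) = 36 - 9*L (l(L) = 36 + 9*(-L) = 36 - 9*L)
q(k, G) = 84 - G (q(k, G) = 14*6 - G = 84 - G)
q(20 + l(3), -5) - 1*35644 = (84 - 1*(-5)) - 1*35644 = (84 + 5) - 35644 = 89 - 35644 = -35555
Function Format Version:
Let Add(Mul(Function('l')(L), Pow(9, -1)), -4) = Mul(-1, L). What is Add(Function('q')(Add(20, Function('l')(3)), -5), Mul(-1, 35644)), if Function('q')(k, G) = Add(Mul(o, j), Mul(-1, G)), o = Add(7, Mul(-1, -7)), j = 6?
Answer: -35555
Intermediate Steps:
o = 14 (o = Add(7, 7) = 14)
Function('l')(L) = Add(36, Mul(-9, L)) (Function('l')(L) = Add(36, Mul(9, Mul(-1, L))) = Add(36, Mul(-9, L)))
Function('q')(k, G) = Add(84, Mul(-1, G)) (Function('q')(k, G) = Add(Mul(14, 6), Mul(-1, G)) = Add(84, Mul(-1, G)))
Add(Function('q')(Add(20, Function('l')(3)), -5), Mul(-1, 35644)) = Add(Add(84, Mul(-1, -5)), Mul(-1, 35644)) = Add(Add(84, 5), -35644) = Add(89, -35644) = -35555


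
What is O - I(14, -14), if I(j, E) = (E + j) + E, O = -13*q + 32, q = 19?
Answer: -201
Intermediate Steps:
O = -215 (O = -13*19 + 32 = -247 + 32 = -215)
I(j, E) = j + 2*E
O - I(14, -14) = -215 - (14 + 2*(-14)) = -215 - (14 - 28) = -215 - 1*(-14) = -215 + 14 = -201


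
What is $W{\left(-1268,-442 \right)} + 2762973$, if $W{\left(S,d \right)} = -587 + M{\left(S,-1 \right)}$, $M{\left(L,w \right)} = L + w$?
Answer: $2761117$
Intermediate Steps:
$W{\left(S,d \right)} = -588 + S$ ($W{\left(S,d \right)} = -587 + \left(S - 1\right) = -587 + \left(-1 + S\right) = -588 + S$)
$W{\left(-1268,-442 \right)} + 2762973 = \left(-588 - 1268\right) + 2762973 = -1856 + 2762973 = 2761117$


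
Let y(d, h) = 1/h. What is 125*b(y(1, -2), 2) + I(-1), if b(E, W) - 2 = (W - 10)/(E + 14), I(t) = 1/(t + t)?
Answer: 9473/54 ≈ 175.43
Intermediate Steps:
I(t) = 1/(2*t)
y(d, h) = 1/h
b(E, W) = 2 + (-10 + W)/(14 + E) (b(E, W) = 2 + (W - 10)/(E + 14) = 2 + (-10 + W)/(14 + E))
125*b(y(1, -2), 2) + I(-1) = 125*((18 + 2 + 2/(-2))/(14 + 1/(-2))) + (1/2)/(-1) = 125*((18 + 2 + 2*(-1/2))/(14 - 1/2)) + (1/2)*(-1) = 125*((18 + 2 - 1)/(27/2)) - 1/2 = 125*((2/27)*19) - 1/2 = 125*(38/27) - 1/2 = 4750/27 - 1/2 = 9473/54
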